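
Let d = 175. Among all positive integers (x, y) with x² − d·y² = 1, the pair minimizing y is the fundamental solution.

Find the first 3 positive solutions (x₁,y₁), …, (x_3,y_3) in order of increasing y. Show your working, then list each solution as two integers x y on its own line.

2024 153
8193151 619344
33165873224 2507104359

√175 = [13; 4,2,1,2,4,26, …], period ℓ=6 (even) → k=5
a_0=13:  p_0=13·1+0=13,  q_0=13·0+1=1
…
a_4=2:  p_4=2·172+119=463,  q_4=2·13+9=35
a_5=4:  p_5=4·463+172=2024,  q_5=4·35+13=153
(x₁, y₁) = (2024, 153);  2024² − 175·153² = 1 ✓
(x_2, y_2) = (2024·2024 + 175·153·153, 2024·153 + 153·2024) = (8193151, 619344)
(x_3, y_3) = (2024·8193151 + 175·153·619344, 2024·619344 + 153·8193151) = (33165873224, 2507104359)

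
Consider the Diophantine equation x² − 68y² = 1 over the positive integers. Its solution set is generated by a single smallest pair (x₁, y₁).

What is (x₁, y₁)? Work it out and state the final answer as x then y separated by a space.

d=68: √d = [8; 4,16] (ℓ=2, even), read p_1/q_1
i=0: a=8 ⇒ p=8, q=1
i=1: a=4 ⇒ p=33, q=4
fundamental: x₁=33, y₁=4  (since 1089 − 68·16 = 1)

33 4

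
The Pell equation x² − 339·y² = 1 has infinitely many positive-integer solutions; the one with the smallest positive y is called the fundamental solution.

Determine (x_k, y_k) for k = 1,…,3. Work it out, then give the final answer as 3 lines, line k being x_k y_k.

√339 = [18; 2,2,2,1,17,1,2,2,2,36, …], period ℓ=10 (even) → k=9
k=0  a_k=18  p_k/q_k = 18/1
…
k=8  a_k=2  p_k/q_k = 40359/2192
k=9  a_k=2  p_k/q_k = 97970/5321
→ (97970, 5321).  Check: 97970²=9598120900, 339·5321²=9598120899, difference 1.
k=2:  x_2 = 97970·97970+339·5321·5321 = 19196241799,  y_2 = 97970·5321+5321·97970 = 1042596740
k=3:  x_3 = 97970·19196241799+339·5321·1042596740 = 3761311617998090,  y_3 = 97970·1042596740+5321·19196241799 = 204286405230279

97970 5321
19196241799 1042596740
3761311617998090 204286405230279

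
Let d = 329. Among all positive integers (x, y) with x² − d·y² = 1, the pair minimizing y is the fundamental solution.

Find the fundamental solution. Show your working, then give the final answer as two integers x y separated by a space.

2376415 131016

√329 → a₀=18, period (7,4,2,1,1,4,1,1,2,4,7,36); ℓ=12 even so k=11
a_0=18:  p_0=18·1+0=18,  q_0=18·0+1=1
a_1=7:  p_1=7·18+1=127,  q_1=7·1+0=7
a_2=4:  p_2=4·127+18=526,  q_2=4·7+1=29
…
a_4=1:  p_4=1·1179+526=1705,  q_4=1·65+29=94
a_5=1:  p_5=1·1705+1179=2884,  q_5=1·94+65=159
a_6=4:  p_6=4·2884+1705=13241,  q_6=4·159+94=730
a_7=1:  p_7=1·13241+2884=16125,  q_7=1·730+159=889
…
a_9=2:  p_9=2·29366+16125=74857,  q_9=2·1619+889=4127
a_10=4:  p_10=4·74857+29366=328794,  q_10=4·4127+1619=18127
a_11=7:  p_11=7·328794+74857=2376415,  q_11=7·18127+4127=131016
→ (2376415, 131016).  Check: 2376415²=5647348252225, 329·131016²=5647348252224, difference 1.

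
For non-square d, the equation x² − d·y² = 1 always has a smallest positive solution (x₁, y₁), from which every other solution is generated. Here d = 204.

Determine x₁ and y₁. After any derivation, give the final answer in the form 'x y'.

4999 350

√204 → a₀=14, period (3,1,1,6,1,1,3,28); ℓ=8 even so k=7
step 0: (14, 1)  from 14·(1,0) + (0,1)
step 1: (43, 3)  from 3·(14,1) + (1,0)
step 2: (57, 4)  from 1·(43,3) + (14,1)
step 3: (100, 7)  from 1·(57,4) + (43,3)
step 4: (657, 46)  from 6·(100,7) + (57,4)
step 5: (757, 53)  from 1·(657,46) + (100,7)
step 6: (1414, 99)  from 1·(757,53) + (657,46)
step 7: (4999, 350)  from 3·(1414,99) + (757,53)
(x₁, y₁) = (4999, 350);  4999² − 204·350² = 1 ✓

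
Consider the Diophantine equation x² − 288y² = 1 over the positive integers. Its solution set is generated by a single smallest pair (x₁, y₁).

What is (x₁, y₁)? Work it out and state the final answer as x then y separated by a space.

17 1

d=288: √d = [16; 1,32] (ℓ=2, even), read p_1/q_1
a_0=16:  p_0=16·1+0=16,  q_0=16·0+1=1
a_1=1:  p_1=1·16+1=17,  q_1=1·1+0=1
→ (17, 1).  Check: 17²=289, 288·1²=288, difference 1.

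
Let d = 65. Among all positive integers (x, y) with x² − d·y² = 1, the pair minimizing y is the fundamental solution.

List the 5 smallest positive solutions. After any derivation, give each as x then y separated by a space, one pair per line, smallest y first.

d=65: √d = [8; 16] (ℓ=1, odd), read p_1/q_1
step 0: (8, 1)  from 8·(1,0) + (0,1)
step 1: (129, 16)  from 16·(8,1) + (1,0)
(x₁, y₁) = (129, 16);  129² − 65·16² = 1 ✓
n=2: (129,16)∘(129,16) = (129·129+65·16·16, 129·16+16·129) = (33281,4128)
n=3: (33281,4128)∘(129,16) = (129·33281+65·16·4128, 129·4128+16·33281) = (8586369,1065008)
n=4: (8586369,1065008)∘(129,16) = (129·8586369+65·16·1065008, 129·1065008+16·8586369) = (2215249921,274767936)
n=5: (2215249921,274767936)∘(129,16) = (129·2215249921+65·16·274767936, 129·274767936+16·2215249921) = (571525893249,70889062480)

129 16
33281 4128
8586369 1065008
2215249921 274767936
571525893249 70889062480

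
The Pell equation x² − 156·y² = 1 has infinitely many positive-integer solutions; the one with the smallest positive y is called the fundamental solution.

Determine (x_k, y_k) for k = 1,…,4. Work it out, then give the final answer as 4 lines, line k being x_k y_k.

25 2
1249 100
62425 4998
3120001 249800

√156 = [12; 2,24, …], period ℓ=2 (even) → k=1
a_0=12:  p_0=12·1+0=12,  q_0=12·0+1=1
a_1=2:  p_1=2·12+1=25,  q_1=2·1+0=2
→ (25, 2).  Check: 25²=625, 156·2²=624, difference 1.
(x_2, y_2) = (25·25 + 156·2·2, 25·2 + 2·25) = (1249, 100)
(x_3, y_3) = (25·1249 + 156·2·100, 25·100 + 2·1249) = (62425, 4998)
(x_4, y_4) = (25·62425 + 156·2·4998, 25·4998 + 2·62425) = (3120001, 249800)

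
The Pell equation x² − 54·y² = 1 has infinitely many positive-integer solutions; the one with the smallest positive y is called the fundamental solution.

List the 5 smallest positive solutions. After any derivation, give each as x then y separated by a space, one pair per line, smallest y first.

√54 → a₀=7, period (2,1,6,1,2,14); ℓ=6 even so k=5
i=0: a=7 ⇒ p=7, q=1
i=1: a=2 ⇒ p=15, q=2
i=2: a=1 ⇒ p=22, q=3
i=3: a=6 ⇒ p=147, q=20
i=4: a=1 ⇒ p=169, q=23
i=5: a=2 ⇒ p=485, q=66
(x₁, y₁) = (485, 66);  485² − 54·66² = 1 ✓
(x_2, y_2) = (485·485 + 54·66·66, 485·66 + 66·485) = (470449, 64020)
(x_3, y_3) = (485·470449 + 54·66·64020, 485·64020 + 66·470449) = (456335045, 62099334)
(x_4, y_4) = (485·456335045 + 54·66·62099334, 485·62099334 + 66·456335045) = (442644523201, 60236289960)
(x_5, y_5) = (485·442644523201 + 54·66·60236289960, 485·60236289960 + 66·442644523201) = (429364731169925, 58429139161866)

485 66
470449 64020
456335045 62099334
442644523201 60236289960
429364731169925 58429139161866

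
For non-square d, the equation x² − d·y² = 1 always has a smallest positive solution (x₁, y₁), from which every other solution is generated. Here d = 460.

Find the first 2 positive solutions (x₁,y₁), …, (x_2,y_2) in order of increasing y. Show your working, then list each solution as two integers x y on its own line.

d=460: √d = [21; 2,4,3,1,2,10,2,1,3,4,2,42] (ℓ=12, even), read p_11/q_11
k=0  a_k=21  p_k/q_k = 21/1
k=1  a_k=2  p_k/q_k = 43/2
…
k=3  a_k=3  p_k/q_k = 622/29
k=4  a_k=1  p_k/q_k = 815/38
k=5  a_k=2  p_k/q_k = 2252/105
…
k=7  a_k=2  p_k/q_k = 48922/2281
k=8  a_k=1  p_k/q_k = 72257/3369
…
k=10  a_k=4  p_k/q_k = 1135029/52921
k=11  a_k=2  p_k/q_k = 2535751/118230
(x₁, y₁) = (2535751, 118230);  2535751² − 460·118230² = 1 ✓
k=2:  x_2 = 2535751·2535751+460·118230·118230 = 12860066268001,  y_2 = 2535751·118230+118230·2535751 = 599603681460

2535751 118230
12860066268001 599603681460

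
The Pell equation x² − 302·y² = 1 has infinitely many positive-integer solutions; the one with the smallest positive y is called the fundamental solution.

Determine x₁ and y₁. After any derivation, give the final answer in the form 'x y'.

√302 = [17; 2,1,1,1,4,…,1,2,34, …], period ℓ=16 (even) → k=15
a_0=17:  p_0=17·1+0=17,  q_0=17·0+1=1
a_1=2:  p_1=2·17+1=35,  q_1=2·1+0=2
a_2=1:  p_2=1·35+17=52,  q_2=1·2+1=3
…
a_8=16:  p_8=16·2068+1425=34513,  q_8=16·119+82=1986
a_9=1:  p_9=1·34513+2068=36581,  q_9=1·1986+119=2105
a_10=2:  p_10=2·36581+34513=107675,  q_10=2·2105+1986=6196
…
a_12=1:  p_12=1·467281+107675=574956,  q_12=1·26889+6196=33085
…
a_14=1:  p_14=1·1042237+574956=1617193,  q_14=1·59974+33085=93059
a_15=2:  p_15=2·1617193+1042237=4276623,  q_15=2·93059+59974=246092
→ (4276623, 246092).  Check: 4276623²=18289504284129, 302·246092²=18289504284128, difference 1.

4276623 246092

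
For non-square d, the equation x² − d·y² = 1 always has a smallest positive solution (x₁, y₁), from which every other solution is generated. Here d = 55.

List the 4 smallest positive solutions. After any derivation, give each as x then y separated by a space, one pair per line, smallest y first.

√55 → a₀=7, period (2,2,2,14); ℓ=4 even so k=3
step 0: (7, 1)  from 7·(1,0) + (0,1)
step 1: (15, 2)  from 2·(7,1) + (1,0)
step 2: (37, 5)  from 2·(15,2) + (7,1)
step 3: (89, 12)  from 2·(37,5) + (15,2)
fundamental: x₁=89, y₁=12  (since 7921 − 55·144 = 1)
k=2:  x_2 = 89·89+55·12·12 = 15841,  y_2 = 89·12+12·89 = 2136
k=3:  x_3 = 89·15841+55·12·2136 = 2819609,  y_3 = 89·2136+12·15841 = 380196
k=4:  x_4 = 89·2819609+55·12·380196 = 501874561,  y_4 = 89·380196+12·2819609 = 67672752

89 12
15841 2136
2819609 380196
501874561 67672752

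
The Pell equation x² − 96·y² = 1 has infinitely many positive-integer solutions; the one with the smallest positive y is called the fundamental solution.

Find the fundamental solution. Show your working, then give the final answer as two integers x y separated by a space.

√96 = [9; 1,3,1,18, …], period ℓ=4 (even) → k=3
k=0  a_k=9  p_k/q_k = 9/1
k=1  a_k=1  p_k/q_k = 10/1
k=2  a_k=3  p_k/q_k = 39/4
k=3  a_k=1  p_k/q_k = 49/5
(x₁, y₁) = (49, 5);  49² − 96·5² = 1 ✓

49 5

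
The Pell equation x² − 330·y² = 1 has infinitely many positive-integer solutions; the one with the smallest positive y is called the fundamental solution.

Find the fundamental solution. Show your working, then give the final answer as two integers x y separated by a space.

√330 = [18; 6,36, …], period ℓ=2 (even) → k=1
i=0: a=18 ⇒ p=18, q=1
i=1: a=6 ⇒ p=109, q=6
(x₁, y₁) = (109, 6);  109² − 330·6² = 1 ✓

109 6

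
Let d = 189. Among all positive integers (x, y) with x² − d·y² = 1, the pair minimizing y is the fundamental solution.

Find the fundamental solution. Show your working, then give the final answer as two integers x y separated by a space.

55 4

√189 = [13; 1,2,1,26, …], period ℓ=4 (even) → k=3
i=0: a=13 ⇒ p=13, q=1
…
i=2: a=2 ⇒ p=41, q=3
i=3: a=1 ⇒ p=55, q=4
fundamental: x₁=55, y₁=4  (since 3025 − 189·16 = 1)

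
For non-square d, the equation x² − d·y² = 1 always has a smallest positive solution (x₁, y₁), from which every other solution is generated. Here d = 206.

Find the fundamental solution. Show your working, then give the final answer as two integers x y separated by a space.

[14; 2,1,5,14,5,1,2,28] for √206; ℓ=8 ⇒ convergent index 7
i=0: a=14 ⇒ p=14, q=1
…
i=2: a=1 ⇒ p=43, q=3
i=3: a=5 ⇒ p=244, q=17
…
i=6: a=1 ⇒ p=20998, q=1463
i=7: a=2 ⇒ p=59535, q=4148
(x₁, y₁) = (59535, 4148);  59535² − 206·4148² = 1 ✓

59535 4148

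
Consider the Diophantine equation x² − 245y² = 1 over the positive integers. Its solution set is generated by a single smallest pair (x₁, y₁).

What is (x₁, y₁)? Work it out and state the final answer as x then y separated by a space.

51841 3312

[15; 1,1,1,7,6,7,1,1,1,30] for √245; ℓ=10 ⇒ convergent index 9
a_0=15:  p_0=15·1+0=15,  q_0=15·0+1=1
a_1=1:  p_1=1·15+1=16,  q_1=1·1+0=1
a_2=1:  p_2=1·16+15=31,  q_2=1·1+1=2
a_3=1:  p_3=1·31+16=47,  q_3=1·2+1=3
a_4=7:  p_4=7·47+31=360,  q_4=7·3+2=23
a_5=6:  p_5=6·360+47=2207,  q_5=6·23+3=141
…
a_7=1:  p_7=1·15809+2207=18016,  q_7=1·1010+141=1151
a_8=1:  p_8=1·18016+15809=33825,  q_8=1·1151+1010=2161
a_9=1:  p_9=1·33825+18016=51841,  q_9=1·2161+1151=3312
(x₁, y₁) = (51841, 3312);  51841² − 245·3312² = 1 ✓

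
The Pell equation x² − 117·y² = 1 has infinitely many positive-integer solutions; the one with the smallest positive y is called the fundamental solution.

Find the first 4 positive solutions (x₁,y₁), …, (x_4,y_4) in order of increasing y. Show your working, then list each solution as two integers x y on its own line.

649 60
842401 77880
1093435849 101088180
1419278889601 131212379760

[10; 1,4,2,4,1,20] for √117; ℓ=6 ⇒ convergent index 5
a_0=10:  p_0=10·1+0=10,  q_0=10·0+1=1
a_1=1:  p_1=1·10+1=11,  q_1=1·1+0=1
a_2=4:  p_2=4·11+10=54,  q_2=4·1+1=5
a_3=2:  p_3=2·54+11=119,  q_3=2·5+1=11
a_4=4:  p_4=4·119+54=530,  q_4=4·11+5=49
a_5=1:  p_5=1·530+119=649,  q_5=1·49+11=60
(x₁, y₁) = (649, 60);  649² − 117·60² = 1 ✓
k=2:  x_2 = 649·649+117·60·60 = 842401,  y_2 = 649·60+60·649 = 77880
k=3:  x_3 = 649·842401+117·60·77880 = 1093435849,  y_3 = 649·77880+60·842401 = 101088180
k=4:  x_4 = 649·1093435849+117·60·101088180 = 1419278889601,  y_4 = 649·101088180+60·1093435849 = 131212379760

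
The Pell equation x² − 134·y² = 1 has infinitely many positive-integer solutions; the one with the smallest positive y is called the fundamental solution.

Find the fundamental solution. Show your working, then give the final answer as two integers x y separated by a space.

145925 12606

√134 = [11; 1,1,2,1,3,…,1,1,22, …], period ℓ=14 (even) → k=13
k=0  a_k=11  p_k/q_k = 11/1
k=1  a_k=1  p_k/q_k = 12/1
k=2  a_k=1  p_k/q_k = 23/2
k=3  a_k=2  p_k/q_k = 58/5
k=4  a_k=1  p_k/q_k = 81/7
k=5  a_k=3  p_k/q_k = 301/26
…
k=8  a_k=1  p_k/q_k = 4503/389
k=9  a_k=3  p_k/q_k = 17630/1523
k=10  a_k=1  p_k/q_k = 22133/1912
k=11  a_k=2  p_k/q_k = 61896/5347
k=12  a_k=1  p_k/q_k = 84029/7259
k=13  a_k=1  p_k/q_k = 145925/12606
(x₁, y₁) = (145925, 12606);  145925² − 134·12606² = 1 ✓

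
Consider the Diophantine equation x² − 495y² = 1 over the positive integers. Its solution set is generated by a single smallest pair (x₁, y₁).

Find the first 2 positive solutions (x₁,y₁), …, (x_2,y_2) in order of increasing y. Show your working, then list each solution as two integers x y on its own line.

√495 → a₀=22, period (4,44); ℓ=2 even so k=1
i=0: a=22 ⇒ p=22, q=1
i=1: a=4 ⇒ p=89, q=4
→ (89, 4).  Check: 89²=7921, 495·4²=7920, difference 1.
k=2:  x_2 = 89·89+495·4·4 = 15841,  y_2 = 89·4+4·89 = 712

89 4
15841 712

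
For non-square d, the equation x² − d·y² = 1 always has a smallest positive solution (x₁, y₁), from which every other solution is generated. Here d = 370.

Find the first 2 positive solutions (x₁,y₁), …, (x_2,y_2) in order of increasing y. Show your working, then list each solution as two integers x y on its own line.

√370 = [19; 4,4,38, …], period ℓ=3 (odd) → k=5
step 0: (19, 1)  from 19·(1,0) + (0,1)
…
step 2: (327, 17)  from 4·(77,4) + (19,1)
step 3: (12503, 650)  from 38·(327,17) + (77,4)
step 4: (50339, 2617)  from 4·(12503,650) + (327,17)
step 5: (213859, 11118)  from 4·(50339,2617) + (12503,650)
(x₁, y₁) = (213859, 11118);  213859² − 370·11118² = 1 ✓
k=2:  x_2 = 213859·213859+370·11118·11118 = 91471343761,  y_2 = 213859·11118+11118·213859 = 4755368724

213859 11118
91471343761 4755368724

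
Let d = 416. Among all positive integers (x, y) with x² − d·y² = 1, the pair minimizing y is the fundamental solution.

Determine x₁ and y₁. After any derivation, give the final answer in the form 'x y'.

√416 → a₀=20, period (2,1,1,9,1,1,2,40); ℓ=8 even so k=7
i=0: a=20 ⇒ p=20, q=1
i=1: a=2 ⇒ p=41, q=2
i=2: a=1 ⇒ p=61, q=3
…
i=4: a=9 ⇒ p=979, q=48
…
i=6: a=1 ⇒ p=2060, q=101
i=7: a=2 ⇒ p=5201, q=255
(x₁, y₁) = (5201, 255);  5201² − 416·255² = 1 ✓

5201 255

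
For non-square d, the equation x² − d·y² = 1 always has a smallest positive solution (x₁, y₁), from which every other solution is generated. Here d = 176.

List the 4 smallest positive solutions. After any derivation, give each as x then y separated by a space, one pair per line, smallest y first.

d=176: √d = [13; 3,1,3,26] (ℓ=4, even), read p_3/q_3
i=0: a=13 ⇒ p=13, q=1
i=1: a=3 ⇒ p=40, q=3
i=2: a=1 ⇒ p=53, q=4
i=3: a=3 ⇒ p=199, q=15
fundamental: x₁=199, y₁=15  (since 39601 − 176·225 = 1)
k=2:  x_2 = 199·199+176·15·15 = 79201,  y_2 = 199·15+15·199 = 5970
k=3:  x_3 = 199·79201+176·15·5970 = 31521799,  y_3 = 199·5970+15·79201 = 2376045
k=4:  x_4 = 199·31521799+176·15·2376045 = 12545596801,  y_4 = 199·2376045+15·31521799 = 945659940

199 15
79201 5970
31521799 2376045
12545596801 945659940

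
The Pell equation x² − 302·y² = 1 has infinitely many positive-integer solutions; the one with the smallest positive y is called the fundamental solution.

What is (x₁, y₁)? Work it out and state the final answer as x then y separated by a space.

4276623 246092

[17; 2,1,1,1,4,…,1,2,34] for √302; ℓ=16 ⇒ convergent index 15
step 0: (17, 1)  from 17·(1,0) + (0,1)
…
step 5: (643, 37)  from 4·(139,8) + (87,5)
…
step 7: (2068, 119)  from 1·(1425,82) + (643,37)
…
step 11: (467281, 26889)  from 4·(107675,6196) + (36581,2105)
…
step 13: (1042237, 59974)  from 1·(574956,33085) + (467281,26889)
step 14: (1617193, 93059)  from 1·(1042237,59974) + (574956,33085)
step 15: (4276623, 246092)  from 2·(1617193,93059) + (1042237,59974)
fundamental: x₁=4276623, y₁=246092  (since 18289504284129 − 302·60561272464 = 1)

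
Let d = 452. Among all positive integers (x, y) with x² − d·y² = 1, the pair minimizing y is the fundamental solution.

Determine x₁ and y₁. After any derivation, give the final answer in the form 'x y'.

1204353 56648

d=452: √d = [21; 3,1,5,3,10,3,5,1,3,42] (ℓ=10, even), read p_9/q_9
i=0: a=21 ⇒ p=21, q=1
…
i=3: a=5 ⇒ p=489, q=23
…
i=5: a=10 ⇒ p=16009, q=753
i=6: a=3 ⇒ p=49579, q=2332
…
i=8: a=1 ⇒ p=313483, q=14745
i=9: a=3 ⇒ p=1204353, q=56648
(x₁, y₁) = (1204353, 56648);  1204353² − 452·56648² = 1 ✓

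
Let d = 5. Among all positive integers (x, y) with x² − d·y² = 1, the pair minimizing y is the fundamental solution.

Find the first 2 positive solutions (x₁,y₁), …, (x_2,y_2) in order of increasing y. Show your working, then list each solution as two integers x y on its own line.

9 4
161 72

[2; 4] for √5; ℓ=1 ⇒ convergent index 1
step 0: (2, 1)  from 2·(1,0) + (0,1)
step 1: (9, 4)  from 4·(2,1) + (1,0)
(x₁, y₁) = (9, 4);  9² − 5·4² = 1 ✓
(9+4√5)^2 = 161 + 72√5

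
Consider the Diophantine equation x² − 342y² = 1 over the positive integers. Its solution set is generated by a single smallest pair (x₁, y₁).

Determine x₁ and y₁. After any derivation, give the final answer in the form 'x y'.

37 2

√342 = [18; 2,36, …], period ℓ=2 (even) → k=1
a_0=18:  p_0=18·1+0=18,  q_0=18·0+1=1
a_1=2:  p_1=2·18+1=37,  q_1=2·1+0=2
fundamental: x₁=37, y₁=2  (since 1369 − 342·4 = 1)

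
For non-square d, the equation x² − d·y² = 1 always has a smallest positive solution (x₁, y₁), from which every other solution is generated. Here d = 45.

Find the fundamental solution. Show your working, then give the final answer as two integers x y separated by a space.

√45 = [6; 1,2,2,2,1,12, …], period ℓ=6 (even) → k=5
k=0  a_k=6  p_k/q_k = 6/1
k=1  a_k=1  p_k/q_k = 7/1
k=2  a_k=2  p_k/q_k = 20/3
k=3  a_k=2  p_k/q_k = 47/7
k=4  a_k=2  p_k/q_k = 114/17
k=5  a_k=1  p_k/q_k = 161/24
fundamental: x₁=161, y₁=24  (since 25921 − 45·576 = 1)

161 24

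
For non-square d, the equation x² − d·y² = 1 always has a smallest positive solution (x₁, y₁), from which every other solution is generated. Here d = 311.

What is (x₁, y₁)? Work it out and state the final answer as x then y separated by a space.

√311 → a₀=17, period (1,1,1,2,1,…,1,1,34); ℓ=16 even so k=15
k=0  a_k=17  p_k/q_k = 17/1
…
k=2  a_k=1  p_k/q_k = 35/2
k=3  a_k=1  p_k/q_k = 53/3
…
k=6  a_k=6  p_k/q_k = 1305/74
…
k=10  a_k=6  p_k/q_k = 1376656/78063
k=11  a_k=1  p_k/q_k = 1594239/90401
…
k=13  a_k=1  p_k/q_k = 6159373/349266
k=14  a_k=1  p_k/q_k = 10724507/608131
k=15  a_k=1  p_k/q_k = 16883880/957397
(x₁, y₁) = (16883880, 957397);  16883880² − 311·957397² = 1 ✓

16883880 957397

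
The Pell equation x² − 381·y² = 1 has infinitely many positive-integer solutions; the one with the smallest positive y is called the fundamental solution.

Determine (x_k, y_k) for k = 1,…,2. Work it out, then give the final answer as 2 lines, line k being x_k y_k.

√381 → a₀=19, period (1,1,12,1,1,38); ℓ=6 even so k=5
k=0  a_k=19  p_k/q_k = 19/1
k=1  a_k=1  p_k/q_k = 20/1
k=2  a_k=1  p_k/q_k = 39/2
…
k=4  a_k=1  p_k/q_k = 527/27
k=5  a_k=1  p_k/q_k = 1015/52
(x₁, y₁) = (1015, 52);  1015² − 381·52² = 1 ✓
k=2:  x_2 = 1015·1015+381·52·52 = 2060449,  y_2 = 1015·52+52·1015 = 105560

1015 52
2060449 105560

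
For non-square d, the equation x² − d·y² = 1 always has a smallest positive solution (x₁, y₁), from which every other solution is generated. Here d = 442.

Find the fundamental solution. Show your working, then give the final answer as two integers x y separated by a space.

883 42

d=442: √d = [21; 42] (ℓ=1, odd), read p_1/q_1
step 0: (21, 1)  from 21·(1,0) + (0,1)
step 1: (883, 42)  from 42·(21,1) + (1,0)
fundamental: x₁=883, y₁=42  (since 779689 − 442·1764 = 1)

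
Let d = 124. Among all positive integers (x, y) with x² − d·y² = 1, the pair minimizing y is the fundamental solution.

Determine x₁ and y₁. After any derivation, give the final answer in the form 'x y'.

[11; 7,2,1,1,1,…,2,7,22] for √124; ℓ=16 ⇒ convergent index 15
i=0: a=11 ⇒ p=11, q=1
i=1: a=7 ⇒ p=78, q=7
…
i=3: a=1 ⇒ p=245, q=22
…
i=7: a=1 ⇒ p=3040, q=273
…
i=10: a=3 ⇒ p=67292, q=6043
…
i=12: a=1 ⇒ p=152167, q=13665
…
i=14: a=2 ⇒ p=626251, q=56239
i=15: a=7 ⇒ p=4620799, q=414960
(x₁, y₁) = (4620799, 414960);  4620799² − 124·414960² = 1 ✓

4620799 414960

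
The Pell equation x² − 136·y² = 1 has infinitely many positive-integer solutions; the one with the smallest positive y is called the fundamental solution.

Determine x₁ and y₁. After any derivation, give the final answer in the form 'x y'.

35 3

√136 → a₀=11, period (1,1,1,22); ℓ=4 even so k=3
k=0  a_k=11  p_k/q_k = 11/1
…
k=2  a_k=1  p_k/q_k = 23/2
k=3  a_k=1  p_k/q_k = 35/3
fundamental: x₁=35, y₁=3  (since 1225 − 136·9 = 1)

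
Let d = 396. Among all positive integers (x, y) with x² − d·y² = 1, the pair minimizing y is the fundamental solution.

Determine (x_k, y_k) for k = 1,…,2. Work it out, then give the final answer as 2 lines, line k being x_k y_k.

199 10
79201 3980

√396 = [19; 1,8,1,38, …], period ℓ=4 (even) → k=3
a_0=19:  p_0=19·1+0=19,  q_0=19·0+1=1
a_1=1:  p_1=1·19+1=20,  q_1=1·1+0=1
a_2=8:  p_2=8·20+19=179,  q_2=8·1+1=9
a_3=1:  p_3=1·179+20=199,  q_3=1·9+1=10
(x₁, y₁) = (199, 10);  199² − 396·10² = 1 ✓
k=2:  x_2 = 199·199+396·10·10 = 79201,  y_2 = 199·10+10·199 = 3980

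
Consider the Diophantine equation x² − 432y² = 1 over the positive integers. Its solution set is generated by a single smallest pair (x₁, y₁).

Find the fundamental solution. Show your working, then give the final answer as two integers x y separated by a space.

1351 65

√432 → a₀=20, period (1,3,1,1,1,3,1,40); ℓ=8 even so k=7
step 0: (20, 1)  from 20·(1,0) + (0,1)
step 1: (21, 1)  from 1·(20,1) + (1,0)
step 2: (83, 4)  from 3·(21,1) + (20,1)
…
step 5: (291, 14)  from 1·(187,9) + (104,5)
step 6: (1060, 51)  from 3·(291,14) + (187,9)
step 7: (1351, 65)  from 1·(1060,51) + (291,14)
fundamental: x₁=1351, y₁=65  (since 1825201 − 432·4225 = 1)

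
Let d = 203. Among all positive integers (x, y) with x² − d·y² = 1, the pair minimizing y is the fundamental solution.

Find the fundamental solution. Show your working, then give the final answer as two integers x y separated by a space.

d=203: √d = [14; 4,28] (ℓ=2, even), read p_1/q_1
a_0=14:  p_0=14·1+0=14,  q_0=14·0+1=1
a_1=4:  p_1=4·14+1=57,  q_1=4·1+0=4
fundamental: x₁=57, y₁=4  (since 3249 − 203·16 = 1)

57 4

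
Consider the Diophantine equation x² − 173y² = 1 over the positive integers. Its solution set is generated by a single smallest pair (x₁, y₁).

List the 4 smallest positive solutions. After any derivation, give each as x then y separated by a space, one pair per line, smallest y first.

2499849 190060
12498490045601 950242601880
62488675684008728649 4750926036134042180
312424506839974574118902401 23753195401006348176659760

[13; 6,1,1,6,26] for √173; ℓ=5 ⇒ convergent index 9
a_0=13:  p_0=13·1+0=13,  q_0=13·0+1=1
a_1=6:  p_1=6·13+1=79,  q_1=6·1+0=6
…
a_3=1:  p_3=1·92+79=171,  q_3=1·7+6=13
a_4=6:  p_4=6·171+92=1118,  q_4=6·13+7=85
a_5=26:  p_5=26·1118+171=29239,  q_5=26·85+13=2223
a_6=6:  p_6=6·29239+1118=176552,  q_6=6·2223+85=13423
…
a_8=1:  p_8=1·205791+176552=382343,  q_8=1·15646+13423=29069
a_9=6:  p_9=6·382343+205791=2499849,  q_9=6·29069+15646=190060
→ (2499849, 190060).  Check: 2499849²=6249245022801, 173·190060²=6249245022800, difference 1.
n=2: (2499849,190060)∘(2499849,190060) = (2499849·2499849+173·190060·190060, 2499849·190060+190060·2499849) = (12498490045601,950242601880)
n=3: (12498490045601,950242601880)∘(2499849,190060) = (2499849·12498490045601+173·190060·950242601880, 2499849·950242601880+190060·12498490045601) = (62488675684008728649,4750926036134042180)
n=4: (62488675684008728649,4750926036134042180)∘(2499849,190060) = (2499849·62488675684008728649+173·190060·4750926036134042180, 2499849·4750926036134042180+190060·62488675684008728649) = (312424506839974574118902401,23753195401006348176659760)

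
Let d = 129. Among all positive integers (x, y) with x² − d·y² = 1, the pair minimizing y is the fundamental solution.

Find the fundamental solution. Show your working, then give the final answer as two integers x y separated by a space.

d=129: √d = [11; 2,1,3,1,6,1,3,1,2,22] (ℓ=10, even), read p_9/q_9
i=0: a=11 ⇒ p=11, q=1
…
i=2: a=1 ⇒ p=34, q=3
i=3: a=3 ⇒ p=125, q=11
…
i=8: a=1 ⇒ p=6031, q=531
i=9: a=2 ⇒ p=16855, q=1484
fundamental: x₁=16855, y₁=1484  (since 284091025 − 129·2202256 = 1)

16855 1484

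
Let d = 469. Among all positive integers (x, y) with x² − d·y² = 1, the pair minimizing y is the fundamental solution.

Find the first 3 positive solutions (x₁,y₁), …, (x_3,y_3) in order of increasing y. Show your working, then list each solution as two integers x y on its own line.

d=469: √d = [21; 1,1,1,10,6,10,1,1,1,42] (ℓ=10, even), read p_9/q_9
k=0  a_k=21  p_k/q_k = 21/1
…
k=4  a_k=10  p_k/q_k = 693/32
…
k=6  a_k=10  p_k/q_k = 42923/1982
…
k=8  a_k=1  p_k/q_k = 90069/4159
k=9  a_k=1  p_k/q_k = 137215/6336
fundamental: x₁=137215, y₁=6336  (since 18827956225 − 469·40144896 = 1)
(x_2, y_2) = (137215·137215 + 469·6336·6336, 137215·6336 + 6336·137215) = (37655912449, 1738788480)
(x_3, y_3) = (137215·37655912449 + 469·6336·1738788480, 137215·1738788480 + 6336·37655912449) = (10333912053241855, 477175722560064)

137215 6336
37655912449 1738788480
10333912053241855 477175722560064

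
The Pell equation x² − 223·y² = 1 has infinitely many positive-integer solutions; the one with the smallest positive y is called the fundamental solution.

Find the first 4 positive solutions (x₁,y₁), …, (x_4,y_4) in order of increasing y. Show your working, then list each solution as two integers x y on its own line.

[14; 1,13,1,28] for √223; ℓ=4 ⇒ convergent index 3
a_0=14:  p_0=14·1+0=14,  q_0=14·0+1=1
a_1=1:  p_1=1·14+1=15,  q_1=1·1+0=1
a_2=13:  p_2=13·15+14=209,  q_2=13·1+1=14
a_3=1:  p_3=1·209+15=224,  q_3=1·14+1=15
(x₁, y₁) = (224, 15);  224² − 223·15² = 1 ✓
(224+15√223)^2 = 100351 + 6720√223
(224+15√223)^3 = 44957024 + 3010545√223
(224+15√223)^4 = 20140646401 + 1348717440√223

224 15
100351 6720
44957024 3010545
20140646401 1348717440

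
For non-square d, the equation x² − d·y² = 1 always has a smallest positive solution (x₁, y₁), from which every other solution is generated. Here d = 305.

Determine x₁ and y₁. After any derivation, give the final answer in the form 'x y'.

√305 → a₀=17, period (2,6,2,34); ℓ=4 even so k=3
i=0: a=17 ⇒ p=17, q=1
i=1: a=2 ⇒ p=35, q=2
i=2: a=6 ⇒ p=227, q=13
i=3: a=2 ⇒ p=489, q=28
→ (489, 28).  Check: 489²=239121, 305·28²=239120, difference 1.

489 28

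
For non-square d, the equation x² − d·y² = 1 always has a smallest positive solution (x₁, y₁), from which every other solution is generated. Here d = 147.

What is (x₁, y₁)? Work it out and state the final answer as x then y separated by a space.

97 8

d=147: √d = [12; 8,24] (ℓ=2, even), read p_1/q_1
k=0  a_k=12  p_k/q_k = 12/1
k=1  a_k=8  p_k/q_k = 97/8
(x₁, y₁) = (97, 8);  97² − 147·8² = 1 ✓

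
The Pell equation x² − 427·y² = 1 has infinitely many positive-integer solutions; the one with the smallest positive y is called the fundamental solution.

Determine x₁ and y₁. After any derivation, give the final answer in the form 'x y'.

d=427: √d = [20; 1,1,1,40] (ℓ=4, even), read p_3/q_3
a_0=20:  p_0=20·1+0=20,  q_0=20·0+1=1
…
a_2=1:  p_2=1·21+20=41,  q_2=1·1+1=2
a_3=1:  p_3=1·41+21=62,  q_3=1·2+1=3
fundamental: x₁=62, y₁=3  (since 3844 − 427·9 = 1)

62 3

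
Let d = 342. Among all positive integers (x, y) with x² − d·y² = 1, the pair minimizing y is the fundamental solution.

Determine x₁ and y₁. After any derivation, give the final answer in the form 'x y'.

37 2

√342 → a₀=18, period (2,36); ℓ=2 even so k=1
step 0: (18, 1)  from 18·(1,0) + (0,1)
step 1: (37, 2)  from 2·(18,1) + (1,0)
→ (37, 2).  Check: 37²=1369, 342·2²=1368, difference 1.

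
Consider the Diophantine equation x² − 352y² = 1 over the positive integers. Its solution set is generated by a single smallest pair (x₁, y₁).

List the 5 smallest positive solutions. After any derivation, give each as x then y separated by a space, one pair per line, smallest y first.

77617 4137
12048797377 642203058
1870383011943601 99691749501435
290347036464004160257 15475549041463557732
45071731856582838801391537 2402331379802862171467853

d=352: √d = [18; 1,3,5,9,5,3,1,36] (ℓ=8, even), read p_7/q_7
a_0=18:  p_0=18·1+0=18,  q_0=18·0+1=1
a_1=1:  p_1=1·18+1=19,  q_1=1·1+0=1
a_2=3:  p_2=3·19+18=75,  q_2=3·1+1=4
a_3=5:  p_3=5·75+19=394,  q_3=5·4+1=21
a_4=9:  p_4=9·394+75=3621,  q_4=9·21+4=193
a_5=5:  p_5=5·3621+394=18499,  q_5=5·193+21=986
a_6=3:  p_6=3·18499+3621=59118,  q_6=3·986+193=3151
a_7=1:  p_7=1·59118+18499=77617,  q_7=1·3151+986=4137
(x₁, y₁) = (77617, 4137);  77617² − 352·4137² = 1 ✓
(x_2, y_2) = (77617·77617 + 352·4137·4137, 77617·4137 + 4137·77617) = (12048797377, 642203058)
(x_3, y_3) = (77617·12048797377 + 352·4137·642203058, 77617·642203058 + 4137·12048797377) = (1870383011943601, 99691749501435)
(x_4, y_4) = (77617·1870383011943601 + 352·4137·99691749501435, 77617·99691749501435 + 4137·1870383011943601) = (290347036464004160257, 15475549041463557732)
(x_5, y_5) = (77617·290347036464004160257 + 352·4137·15475549041463557732, 77617·15475549041463557732 + 4137·290347036464004160257) = (45071731856582838801391537, 2402331379802862171467853)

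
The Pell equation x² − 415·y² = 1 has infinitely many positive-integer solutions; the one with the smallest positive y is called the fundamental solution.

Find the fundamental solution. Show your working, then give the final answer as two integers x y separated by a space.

18412804 903849

√415 → a₀=20, period (2,1,2,4,6,…,1,2,40); ℓ=16 even so k=15
k=0  a_k=20  p_k/q_k = 20/1
…
k=2  a_k=1  p_k/q_k = 61/3
k=3  a_k=2  p_k/q_k = 163/8
k=4  a_k=4  p_k/q_k = 713/35
k=5  a_k=6  p_k/q_k = 4441/218
…
k=8  a_k=3  p_k/q_k = 33939/1666
k=9  a_k=1  p_k/q_k = 43534/2137
k=10  a_k=1  p_k/q_k = 77473/3803
k=11  a_k=6  p_k/q_k = 508372/24955
k=12  a_k=4  p_k/q_k = 2110961/103623
k=13  a_k=2  p_k/q_k = 4730294/232201
k=14  a_k=1  p_k/q_k = 6841255/335824
k=15  a_k=2  p_k/q_k = 18412804/903849
(x₁, y₁) = (18412804, 903849);  18412804² − 415·903849² = 1 ✓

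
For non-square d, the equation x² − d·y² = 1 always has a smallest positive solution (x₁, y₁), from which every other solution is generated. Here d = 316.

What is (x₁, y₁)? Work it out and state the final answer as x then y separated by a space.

12799 720

[17; 1,3,2,8,2,3,1,34] for √316; ℓ=8 ⇒ convergent index 7
a_0=17:  p_0=17·1+0=17,  q_0=17·0+1=1
a_1=1:  p_1=1·17+1=18,  q_1=1·1+0=1
…
a_4=8:  p_4=8·160+71=1351,  q_4=8·9+4=76
a_5=2:  p_5=2·1351+160=2862,  q_5=2·76+9=161
a_6=3:  p_6=3·2862+1351=9937,  q_6=3·161+76=559
a_7=1:  p_7=1·9937+2862=12799,  q_7=1·559+161=720
→ (12799, 720).  Check: 12799²=163814401, 316·720²=163814400, difference 1.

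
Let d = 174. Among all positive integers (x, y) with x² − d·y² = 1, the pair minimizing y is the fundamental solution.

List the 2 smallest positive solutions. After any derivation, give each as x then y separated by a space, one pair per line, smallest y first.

1451 110
4210801 319220

√174 = [13; 5,4,5,26, …], period ℓ=4 (even) → k=3
step 0: (13, 1)  from 13·(1,0) + (0,1)
step 1: (66, 5)  from 5·(13,1) + (1,0)
step 2: (277, 21)  from 4·(66,5) + (13,1)
step 3: (1451, 110)  from 5·(277,21) + (66,5)
fundamental: x₁=1451, y₁=110  (since 2105401 − 174·12100 = 1)
k=2:  x_2 = 1451·1451+174·110·110 = 4210801,  y_2 = 1451·110+110·1451 = 319220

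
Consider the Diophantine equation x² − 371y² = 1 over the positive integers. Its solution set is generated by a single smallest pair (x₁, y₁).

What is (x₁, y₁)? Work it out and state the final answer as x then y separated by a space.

1695 88

√371 = [19; 3,1,4,1,3,38, …], period ℓ=6 (even) → k=5
i=0: a=19 ⇒ p=19, q=1
…
i=2: a=1 ⇒ p=77, q=4
i=3: a=4 ⇒ p=366, q=19
i=4: a=1 ⇒ p=443, q=23
i=5: a=3 ⇒ p=1695, q=88
→ (1695, 88).  Check: 1695²=2873025, 371·88²=2873024, difference 1.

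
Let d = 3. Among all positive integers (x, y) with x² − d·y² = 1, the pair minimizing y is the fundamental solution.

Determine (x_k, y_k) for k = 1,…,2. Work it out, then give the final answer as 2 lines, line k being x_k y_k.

2 1
7 4

d=3: √d = [1; 1,2] (ℓ=2, even), read p_1/q_1
a_0=1:  p_0=1·1+0=1,  q_0=1·0+1=1
a_1=1:  p_1=1·1+1=2,  q_1=1·1+0=1
fundamental: x₁=2, y₁=1  (since 4 − 3·1 = 1)
(x_2, y_2) = (2·2 + 3·1·1, 2·1 + 1·2) = (7, 4)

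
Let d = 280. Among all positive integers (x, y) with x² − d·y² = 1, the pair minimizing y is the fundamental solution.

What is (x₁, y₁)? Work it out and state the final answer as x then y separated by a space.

251 15

d=280: √d = [16; 1,2,1,2,1,32] (ℓ=6, even), read p_5/q_5
step 0: (16, 1)  from 16·(1,0) + (0,1)
step 1: (17, 1)  from 1·(16,1) + (1,0)
step 2: (50, 3)  from 2·(17,1) + (16,1)
step 3: (67, 4)  from 1·(50,3) + (17,1)
step 4: (184, 11)  from 2·(67,4) + (50,3)
step 5: (251, 15)  from 1·(184,11) + (67,4)
fundamental: x₁=251, y₁=15  (since 63001 − 280·225 = 1)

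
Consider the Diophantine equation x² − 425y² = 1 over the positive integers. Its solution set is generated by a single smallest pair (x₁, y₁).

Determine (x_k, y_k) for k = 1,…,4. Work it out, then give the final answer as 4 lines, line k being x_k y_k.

143649 6968
41270070401 2001892464
11856808685922849 575139701115304
3406437421806992601601 165236485849022716128

√425 = [20; 1,1,1,1,1,1,40, …], period ℓ=7 (odd) → k=13
step 0: (20, 1)  from 20·(1,0) + (0,1)
step 1: (21, 1)  from 1·(20,1) + (1,0)
…
step 4: (103, 5)  from 1·(62,3) + (41,2)
step 5: (165, 8)  from 1·(103,5) + (62,3)
step 6: (268, 13)  from 1·(165,8) + (103,5)
step 7: (10885, 528)  from 40·(268,13) + (165,8)
…
step 9: (22038, 1069)  from 1·(11153,541) + (10885,528)
…
step 12: (88420, 4289)  from 1·(55229,2679) + (33191,1610)
step 13: (143649, 6968)  from 1·(88420,4289) + (55229,2679)
(x₁, y₁) = (143649, 6968);  143649² − 425·6968² = 1 ✓
(x_2, y_2) = (143649·143649 + 425·6968·6968, 143649·6968 + 6968·143649) = (41270070401, 2001892464)
(x_3, y_3) = (143649·41270070401 + 425·6968·2001892464, 143649·2001892464 + 6968·41270070401) = (11856808685922849, 575139701115304)
(x_4, y_4) = (143649·11856808685922849 + 425·6968·575139701115304, 143649·575139701115304 + 6968·11856808685922849) = (3406437421806992601601, 165236485849022716128)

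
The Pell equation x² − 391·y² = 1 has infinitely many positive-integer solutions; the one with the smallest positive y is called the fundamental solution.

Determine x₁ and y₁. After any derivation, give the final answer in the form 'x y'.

7338680 371133

√391 → a₀=19, period (1,3,2,2,1,…,3,1,38); ℓ=16 even so k=15
k=0  a_k=19  p_k/q_k = 19/1
k=1  a_k=1  p_k/q_k = 20/1
k=2  a_k=3  p_k/q_k = 79/4
k=3  a_k=2  p_k/q_k = 178/9
k=4  a_k=2  p_k/q_k = 435/22
k=5  a_k=1  p_k/q_k = 613/31
k=6  a_k=1  p_k/q_k = 1048/53
k=7  a_k=2  p_k/q_k = 2709/137
k=8  a_k=19  p_k/q_k = 52519/2656
k=9  a_k=2  p_k/q_k = 107747/5449
k=10  a_k=1  p_k/q_k = 160266/8105
k=11  a_k=1  p_k/q_k = 268013/13554
k=12  a_k=2  p_k/q_k = 696292/35213
k=13  a_k=2  p_k/q_k = 1660597/83980
k=14  a_k=3  p_k/q_k = 5678083/287153
k=15  a_k=1  p_k/q_k = 7338680/371133
(x₁, y₁) = (7338680, 371133);  7338680² − 391·371133² = 1 ✓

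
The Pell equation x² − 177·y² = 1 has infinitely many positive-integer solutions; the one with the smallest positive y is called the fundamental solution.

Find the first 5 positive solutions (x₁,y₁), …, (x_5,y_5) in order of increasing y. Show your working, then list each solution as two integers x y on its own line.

62423 4692
7793261857 585777432
972957569736599 73131969270780
121469860743542176897 9130233834994022448
15165026233415309047146263 1139873173290531757272228

√177 → a₀=13, period (3,3,2,8,2,3,3,26); ℓ=8 even so k=7
k=0  a_k=13  p_k/q_k = 13/1
…
k=3  a_k=2  p_k/q_k = 306/23
k=4  a_k=8  p_k/q_k = 2581/194
k=5  a_k=2  p_k/q_k = 5468/411
k=6  a_k=3  p_k/q_k = 18985/1427
k=7  a_k=3  p_k/q_k = 62423/4692
→ (62423, 4692).  Check: 62423²=3896630929, 177·4692²=3896630928, difference 1.
n=2: (62423,4692)∘(62423,4692) = (62423·62423+177·4692·4692, 62423·4692+4692·62423) = (7793261857,585777432)
n=3: (7793261857,585777432)∘(62423,4692) = (62423·7793261857+177·4692·585777432, 62423·585777432+4692·7793261857) = (972957569736599,73131969270780)
n=4: (972957569736599,73131969270780)∘(62423,4692) = (62423·972957569736599+177·4692·73131969270780, 62423·73131969270780+4692·972957569736599) = (121469860743542176897,9130233834994022448)
n=5: (121469860743542176897,9130233834994022448)∘(62423,4692) = (62423·121469860743542176897+177·4692·9130233834994022448, 62423·9130233834994022448+4692·121469860743542176897) = (15165026233415309047146263,1139873173290531757272228)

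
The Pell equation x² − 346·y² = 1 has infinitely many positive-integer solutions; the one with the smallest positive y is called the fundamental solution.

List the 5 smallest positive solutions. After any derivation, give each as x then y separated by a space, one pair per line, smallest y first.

√346 → a₀=18, period (1,1,1,1,36); ℓ=5 odd so k=9
a_0=18:  p_0=18·1+0=18,  q_0=18·0+1=1
…
a_2=1:  p_2=1·19+18=37,  q_2=1·1+1=2
…
a_4=1:  p_4=1·56+37=93,  q_4=1·3+2=5
a_5=36:  p_5=36·93+56=3404,  q_5=36·5+3=183
a_6=1:  p_6=1·3404+93=3497,  q_6=1·183+5=188
…
a_8=1:  p_8=1·6901+3497=10398,  q_8=1·371+188=559
a_9=1:  p_9=1·10398+6901=17299,  q_9=1·559+371=930
fundamental: x₁=17299, y₁=930  (since 299255401 − 346·864900 = 1)
(17299+930√346)^2 = 598510801 + 32176140√346
(17299+930√346)^3 = 20707276675699 + 1113230090790√346
(17299+930√346)^4 = 716430357827323201 + 38515534648976280√346
(17299+930√346)^5 = 24787057499402451432499 + 1332560466672051244650√346

17299 930
598510801 32176140
20707276675699 1113230090790
716430357827323201 38515534648976280
24787057499402451432499 1332560466672051244650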